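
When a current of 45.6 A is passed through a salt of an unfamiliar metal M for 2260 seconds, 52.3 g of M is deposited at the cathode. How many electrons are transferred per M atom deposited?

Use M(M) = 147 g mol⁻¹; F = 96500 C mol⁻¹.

3

Q = I·t = 45.60 A × 2260.0 s = 103100 C, so n(e⁻) = 103100/96500 = 1.068 mol.
n(M) deposited = 52.3 / 147 = 0.3558 mol.
Electrons per atom = n(e⁻)/n(M) = 1.068 / 0.3558 = 3.00 ≈ 3, so the ion is M³⁺.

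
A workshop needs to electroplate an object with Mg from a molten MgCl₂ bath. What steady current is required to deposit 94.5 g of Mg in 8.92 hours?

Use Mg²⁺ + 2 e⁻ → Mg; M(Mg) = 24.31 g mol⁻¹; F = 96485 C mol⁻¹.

23.4 A

n(Mg) = 94.5 / 24.31 = 3.887 mol.
n(e⁻) = 2 × 3.887 = 7.775 mol.
Q = n(e⁻)·F = 7.775 × 96485 = 750100 C.
I = Q/t = 750100 / 32112 s = 23.4 A.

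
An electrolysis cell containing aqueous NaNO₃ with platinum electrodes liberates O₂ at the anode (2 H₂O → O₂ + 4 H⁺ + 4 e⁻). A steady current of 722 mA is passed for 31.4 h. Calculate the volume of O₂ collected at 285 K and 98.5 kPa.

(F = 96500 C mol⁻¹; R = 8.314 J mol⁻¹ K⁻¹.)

5.09 L

Q = I·t = 0.7220 A × 113040 s = 81610 C.
n(e⁻) = Q/F = 81610 / 96500 = 0.8458 mol.
4 electrons are transferred per O₂ molecule, so n(O₂) = 0.8458 / 4 = 0.2114 mol.
V = nRT/P = (0.2114 × 8.314 × 285) / (98.5 × 10³ Pa) = 0.00509 m³ = 5.09 L.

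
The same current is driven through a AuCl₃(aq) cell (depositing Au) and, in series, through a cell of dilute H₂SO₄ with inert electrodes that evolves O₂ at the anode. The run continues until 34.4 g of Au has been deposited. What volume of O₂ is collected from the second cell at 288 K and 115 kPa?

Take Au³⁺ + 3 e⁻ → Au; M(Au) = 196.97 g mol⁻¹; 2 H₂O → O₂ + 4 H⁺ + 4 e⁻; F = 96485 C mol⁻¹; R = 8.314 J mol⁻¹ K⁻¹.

2.73 L

n(Au) = 34.4 / 196.97 = 0.1746 mol, so n(e⁻) = 3 × 0.1746 = 0.5239 mol.
The cells are in series, so the same 0.5239 mol of electrons passes through the second cell.
2 H₂O → O₂ + 4 H⁺ + 4 e⁻ — 4 mol e⁻ per mol O₂, so n(O₂) = 0.5239/4 = 0.1310 mol.
V = nRT/P = (0.1310 × 8.314 × 288) / (115 × 10³) = 0.00273 m³ = 2.73 L.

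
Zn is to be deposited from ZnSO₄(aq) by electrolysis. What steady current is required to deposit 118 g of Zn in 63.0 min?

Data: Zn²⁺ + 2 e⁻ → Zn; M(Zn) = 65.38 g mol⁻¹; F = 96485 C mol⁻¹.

n(Zn) = 118 / 65.38 = 1.805 mol.
n(e⁻) = 2 × 1.805 = 3.610 mol.
Q = n(e⁻)·F = 3.610 × 96485 = 348300 C.
I = Q/t = 348300 / 3780.0 s = 92.1 A.

92.1 A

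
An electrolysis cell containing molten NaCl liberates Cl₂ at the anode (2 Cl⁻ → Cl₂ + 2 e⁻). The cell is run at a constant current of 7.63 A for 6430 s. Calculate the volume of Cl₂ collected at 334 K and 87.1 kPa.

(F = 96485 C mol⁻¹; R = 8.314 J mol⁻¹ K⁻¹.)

8.11 L

Q = I·t = 7.630 A × 6430.0 s = 49060 C.
n(e⁻) = Q/F = 49060 / 96485 = 0.5085 mol.
2 electrons are transferred per Cl₂ molecule, so n(Cl₂) = 0.5085 / 2 = 0.2542 mol.
V = nRT/P = (0.2542 × 8.314 × 334) / (87.1 × 10³ Pa) = 0.00811 m³ = 8.11 L.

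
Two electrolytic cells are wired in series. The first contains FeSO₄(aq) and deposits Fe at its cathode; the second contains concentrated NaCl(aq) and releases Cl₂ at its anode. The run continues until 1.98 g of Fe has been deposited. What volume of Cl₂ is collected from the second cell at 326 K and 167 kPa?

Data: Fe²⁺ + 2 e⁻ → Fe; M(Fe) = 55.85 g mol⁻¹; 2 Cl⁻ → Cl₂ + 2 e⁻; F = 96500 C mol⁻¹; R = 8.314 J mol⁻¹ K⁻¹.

n(Fe) = 1.98 / 55.85 = 0.03545 mol, so n(e⁻) = 2 × 0.03545 = 0.07090 mol.
The cells are in series, so the same 0.07090 mol of electrons passes through the second cell.
2 Cl⁻ → Cl₂ + 2 e⁻ — 2 mol e⁻ per mol Cl₂, so n(Cl₂) = 0.07090/2 = 0.03545 mol.
V = nRT/P = (0.03545 × 8.314 × 326) / (167 × 10³) = 5.75 × 10⁻⁴ m³ = 0.575 L.

0.575 L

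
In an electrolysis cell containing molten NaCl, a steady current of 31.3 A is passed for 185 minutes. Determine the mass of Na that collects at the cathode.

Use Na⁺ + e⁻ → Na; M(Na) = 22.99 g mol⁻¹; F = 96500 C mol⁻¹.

82.8 g

Q = I·t = 31.30 A × 11100 s = 347400 C.
n(e⁻) = Q/F = 347400 / 96500 = 3.600 mol.
Na⁺ + e⁻ → Na, so n(Na) = n(e⁻)/1 = 3.600 mol.
m = n·M = 3.600 × 22.99 = 82.8 g.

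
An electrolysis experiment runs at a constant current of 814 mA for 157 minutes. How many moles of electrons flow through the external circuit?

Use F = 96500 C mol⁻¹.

0.0795 mol

Q = I·t = 0.8140 A × 9420.0 s = 7668 C.
n(e⁻) = Q/F = 7668 / 96500 = 0.0795 mol.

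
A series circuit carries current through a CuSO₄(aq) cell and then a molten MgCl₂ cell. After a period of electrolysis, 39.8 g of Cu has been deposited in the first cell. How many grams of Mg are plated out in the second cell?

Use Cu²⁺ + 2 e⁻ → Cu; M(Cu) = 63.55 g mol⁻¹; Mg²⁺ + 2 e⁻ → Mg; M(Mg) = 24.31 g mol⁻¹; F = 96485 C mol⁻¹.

n(Cu) = 39.8 / 63.55 = 0.6263 mol.
Since Cu²⁺ + 2 e⁻ → Cu, n(e⁻) passed = 2 × 0.6263 = 1.253 mol.
Cells in series carry the same charge, so the same 1.253 mol of electrons passes through cell 2.
Mg²⁺ + 2 e⁻ → Mg, so n(Mg) = 1.253 / 2 = 0.6263 mol.
m(Mg) = 0.6263 × 24.31 = 15.2 g.

15.2 g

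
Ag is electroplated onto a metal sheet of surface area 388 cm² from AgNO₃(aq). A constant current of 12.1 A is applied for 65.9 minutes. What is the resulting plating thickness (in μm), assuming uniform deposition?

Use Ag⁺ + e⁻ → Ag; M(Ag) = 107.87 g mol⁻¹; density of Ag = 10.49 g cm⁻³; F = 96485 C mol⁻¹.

131 μm

Q = I·t = 12.10 × 3954.0 = 47840 C; n(e⁻) = 0.4959 mol.
n(Ag) = n(e⁻)/1 = 0.4959 mol, so m = 0.4959 × 107.87 = 53.49 g.
Volume = m/ρ = 53.49 / 10.49 = 5.099 cm³.
Thickness = V/A = 5.099 / 388 = 0.0131 cm = 131 μm.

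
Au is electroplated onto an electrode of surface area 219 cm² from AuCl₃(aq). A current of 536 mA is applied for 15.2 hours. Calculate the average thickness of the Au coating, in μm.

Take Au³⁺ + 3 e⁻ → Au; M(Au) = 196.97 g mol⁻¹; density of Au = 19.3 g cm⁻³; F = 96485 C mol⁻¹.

47.2 μm

Q = I·t = 0.5360 × 54720 = 29330 C; n(e⁻) = 0.3040 mol.
n(Au) = n(e⁻)/3 = 0.1013 mol, so m = 0.1013 × 196.97 = 19.96 g.
Volume = m/ρ = 19.96 / 19.3 = 1.034 cm³.
Thickness = V/A = 1.034 / 219 = 0.00472 cm = 47.2 μm.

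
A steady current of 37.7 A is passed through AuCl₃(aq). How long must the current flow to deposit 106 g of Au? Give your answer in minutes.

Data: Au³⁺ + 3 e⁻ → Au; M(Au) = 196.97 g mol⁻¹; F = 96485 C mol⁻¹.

68.9 min

n(Au) = m/M = 106 / 196.97 = 0.5382 mol.
Each Au atom requires 3 electrons, so n(e⁻) = 3 × 0.5382 = 1.614 mol.
Q = n(e⁻)·F = 1.614 × 96485 = 155800 C.
t = Q/I = 155800 / 37.70 A = 4132 s = 68.9 min.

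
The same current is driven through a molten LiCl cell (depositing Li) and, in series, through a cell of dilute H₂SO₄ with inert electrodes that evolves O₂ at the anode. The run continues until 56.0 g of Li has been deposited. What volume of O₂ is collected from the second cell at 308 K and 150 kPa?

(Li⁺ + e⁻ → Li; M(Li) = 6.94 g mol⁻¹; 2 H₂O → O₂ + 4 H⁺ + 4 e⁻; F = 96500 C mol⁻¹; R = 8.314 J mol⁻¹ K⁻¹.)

34.4 L

n(Li) = 56.0 / 6.94 = 8.069 mol, so n(e⁻) = 1 × 8.069 = 8.069 mol.
The cells are in series, so the same 8.069 mol of electrons passes through the second cell.
2 H₂O → O₂ + 4 H⁺ + 4 e⁻ — 4 mol e⁻ per mol O₂, so n(O₂) = 8.069/4 = 2.017 mol.
V = nRT/P = (2.017 × 8.314 × 308) / (150 × 10³) = 0.0344 m³ = 34.4 L.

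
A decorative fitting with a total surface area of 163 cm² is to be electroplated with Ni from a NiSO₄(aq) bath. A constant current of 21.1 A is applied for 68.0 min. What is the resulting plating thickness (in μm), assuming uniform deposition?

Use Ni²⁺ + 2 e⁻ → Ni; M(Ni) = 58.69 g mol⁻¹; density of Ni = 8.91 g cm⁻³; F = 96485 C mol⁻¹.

Q = I·t = 21.10 × 4080.0 = 86090 C; n(e⁻) = 0.8922 mol.
n(Ni) = n(e⁻)/2 = 0.4461 mol, so m = 0.4461 × 58.69 = 26.18 g.
Volume = m/ρ = 26.18 / 8.91 = 2.939 cm³.
Thickness = V/A = 2.939 / 163 = 0.0180 cm = 180 μm.

180 μm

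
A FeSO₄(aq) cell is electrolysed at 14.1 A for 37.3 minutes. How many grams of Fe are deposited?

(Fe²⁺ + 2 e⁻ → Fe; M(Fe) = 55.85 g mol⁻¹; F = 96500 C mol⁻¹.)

9.13 g

Q = I·t = 14.10 A × 2238.0 s = 31560 C.
n(e⁻) = Q/F = 31560 / 96500 = 0.3270 mol.
Fe²⁺ + 2 e⁻ → Fe, so n(Fe) = n(e⁻)/2 = 0.1635 mol.
m = n·M = 0.1635 × 55.85 = 9.13 g.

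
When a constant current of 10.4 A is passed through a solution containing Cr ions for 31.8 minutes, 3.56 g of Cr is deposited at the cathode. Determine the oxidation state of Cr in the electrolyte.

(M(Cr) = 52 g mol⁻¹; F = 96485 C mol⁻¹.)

+3

Q = I·t = 10.40 A × 1908.0 s = 19840 C, so n(e⁻) = 19840/96485 = 0.2057 mol.
n(Cr) deposited = 3.56 / 52 = 0.06846 mol.
Electrons per atom = n(e⁻)/n(Cr) = 0.2057 / 0.06846 = 3.00 ≈ 3, so the ion is Cr³⁺.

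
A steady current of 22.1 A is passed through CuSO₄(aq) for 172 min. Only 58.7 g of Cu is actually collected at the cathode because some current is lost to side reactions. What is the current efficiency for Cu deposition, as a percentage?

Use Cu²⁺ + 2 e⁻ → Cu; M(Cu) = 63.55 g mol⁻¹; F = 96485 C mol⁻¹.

78.2 %

Q = I·t = 22.10 × 10320 = 228100 C; n(e⁻) = 228100/96485 = 2.364 mol.
Theoretical n(Cu) = n(e⁻)/2 = 1.182 mol, i.e. m_theo = 1.182 × 63.55 = 75.11 g.
Efficiency = m_actual / m_theo = 58.7 / 75.11 = 78.2 %.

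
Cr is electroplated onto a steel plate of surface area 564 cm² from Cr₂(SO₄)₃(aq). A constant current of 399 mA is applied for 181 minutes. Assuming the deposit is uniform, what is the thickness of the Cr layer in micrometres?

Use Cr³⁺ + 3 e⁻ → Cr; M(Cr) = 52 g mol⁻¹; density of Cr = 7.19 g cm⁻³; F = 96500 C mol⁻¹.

1.92 μm

Q = I·t = 0.3990 × 10860 = 4333 C; n(e⁻) = 0.04490 mol.
n(Cr) = n(e⁻)/3 = 0.01497 mol, so m = 0.01497 × 52 = 0.7783 g.
Volume = m/ρ = 0.7783 / 7.19 = 0.1083 cm³.
Thickness = V/A = 0.1083 / 564 = 1.92 × 10⁻⁴ cm = 1.92 μm.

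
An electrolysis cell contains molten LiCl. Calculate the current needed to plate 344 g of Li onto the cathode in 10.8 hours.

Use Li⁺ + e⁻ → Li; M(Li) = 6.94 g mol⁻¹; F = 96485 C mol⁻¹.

123 A

n(Li) = 344 / 6.94 = 49.57 mol.
n(e⁻) = 1 × 49.57 = 49.57 mol.
Q = n(e⁻)·F = 49.57 × 96485 = 4783000 C.
I = Q/t = 4783000 / 38880 s = 123 A.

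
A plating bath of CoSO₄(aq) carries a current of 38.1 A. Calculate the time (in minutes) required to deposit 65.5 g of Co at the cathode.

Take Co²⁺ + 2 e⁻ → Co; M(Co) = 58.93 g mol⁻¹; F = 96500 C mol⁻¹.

n(Co) = m/M = 65.5 / 58.93 = 1.111 mol.
Each Co atom requires 2 electrons, so n(e⁻) = 2 × 1.111 = 2.223 mol.
Q = n(e⁻)·F = 2.223 × 96500 = 214500 C.
t = Q/I = 214500 / 38.10 A = 5630 s = 93.8 min.

93.8 min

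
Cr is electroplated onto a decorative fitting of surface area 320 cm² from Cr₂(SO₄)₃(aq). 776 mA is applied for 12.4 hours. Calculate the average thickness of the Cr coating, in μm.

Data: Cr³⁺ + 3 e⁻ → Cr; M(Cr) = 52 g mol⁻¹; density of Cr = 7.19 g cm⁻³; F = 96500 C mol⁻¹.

27.0 μm

Q = I·t = 0.7760 × 44640 = 34640 C; n(e⁻) = 0.3590 mol.
n(Cr) = n(e⁻)/3 = 0.1197 mol, so m = 0.1197 × 52 = 6.222 g.
Volume = m/ρ = 6.222 / 7.19 = 0.8654 cm³.
Thickness = V/A = 0.8654 / 320 = 0.00270 cm = 27.0 μm.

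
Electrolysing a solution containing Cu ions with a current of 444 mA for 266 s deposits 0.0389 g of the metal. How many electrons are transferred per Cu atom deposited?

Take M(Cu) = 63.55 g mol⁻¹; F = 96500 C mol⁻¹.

2

Q = I·t = 0.4440 A × 266.00 s = 118.1 C, so n(e⁻) = 118.1/96500 = 0.001224 mol.
n(Cu) deposited = 0.0389 / 63.55 = 0.0006121 mol.
Electrons per atom = n(e⁻)/n(Cu) = 0.001224 / 0.0006121 = 2.00 ≈ 2, so the ion is Cu²⁺.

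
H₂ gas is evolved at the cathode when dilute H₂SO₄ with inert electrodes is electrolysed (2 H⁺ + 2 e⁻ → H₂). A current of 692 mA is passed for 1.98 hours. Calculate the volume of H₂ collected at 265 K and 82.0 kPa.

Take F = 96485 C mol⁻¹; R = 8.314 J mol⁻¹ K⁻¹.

0.687 L

Q = I·t = 0.6920 A × 7128.0 s = 4933 C.
n(e⁻) = Q/F = 4933 / 96485 = 0.05112 mol.
2 electrons are transferred per H₂ molecule, so n(H₂) = 0.05112 / 2 = 0.02556 mol.
V = nRT/P = (0.02556 × 8.314 × 265) / (82.0 × 10³ Pa) = 6.87 × 10⁻⁴ m³ = 0.687 L.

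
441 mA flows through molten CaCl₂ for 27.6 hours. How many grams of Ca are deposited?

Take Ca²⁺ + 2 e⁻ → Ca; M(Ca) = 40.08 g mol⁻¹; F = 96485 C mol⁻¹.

9.10 g

Q = I·t = 0.4410 A × 99360 s = 43820 C.
n(e⁻) = Q/F = 43820 / 96485 = 0.4541 mol.
Ca²⁺ + 2 e⁻ → Ca, so n(Ca) = n(e⁻)/2 = 0.2271 mol.
m = n·M = 0.2271 × 40.08 = 9.10 g.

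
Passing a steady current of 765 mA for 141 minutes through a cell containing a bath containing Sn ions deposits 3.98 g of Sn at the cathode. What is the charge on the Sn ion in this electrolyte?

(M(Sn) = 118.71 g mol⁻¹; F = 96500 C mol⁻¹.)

+2

Q = I·t = 0.7650 A × 8460.0 s = 6472 C, so n(e⁻) = 6472/96500 = 0.06707 mol.
n(Sn) deposited = 3.98 / 118.71 = 0.03353 mol.
Electrons per atom = n(e⁻)/n(Sn) = 0.06707 / 0.03353 = 2.00 ≈ 2, so the ion is Sn²⁺.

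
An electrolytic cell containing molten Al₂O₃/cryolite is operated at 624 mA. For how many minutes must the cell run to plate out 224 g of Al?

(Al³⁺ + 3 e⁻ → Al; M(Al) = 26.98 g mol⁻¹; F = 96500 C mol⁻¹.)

64200 min

n(Al) = m/M = 224 / 26.98 = 8.302 mol.
Each Al atom requires 3 electrons, so n(e⁻) = 3 × 8.302 = 24.91 mol.
Q = n(e⁻)·F = 24.91 × 96500 = 2404000 C.
t = Q/I = 2404000 / 0.6240 A = 3852000 s = 64200 min.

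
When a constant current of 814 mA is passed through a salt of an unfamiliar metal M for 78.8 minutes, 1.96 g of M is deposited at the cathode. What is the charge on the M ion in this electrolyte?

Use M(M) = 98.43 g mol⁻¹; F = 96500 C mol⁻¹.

Q = I·t = 0.8140 A × 4728.0 s = 3849 C, so n(e⁻) = 3849/96500 = 0.03988 mol.
n(M) deposited = 1.96 / 98.43 = 0.01991 mol.
Electrons per atom = n(e⁻)/n(M) = 0.03988 / 0.01991 = 2.00 ≈ 2, so the ion is M²⁺.

+2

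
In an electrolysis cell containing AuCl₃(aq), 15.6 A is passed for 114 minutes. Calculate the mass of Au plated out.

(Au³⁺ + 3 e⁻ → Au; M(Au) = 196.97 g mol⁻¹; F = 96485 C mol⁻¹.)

72.6 g

Q = I·t = 15.60 A × 6840.0 s = 106700 C.
n(e⁻) = Q/F = 106700 / 96485 = 1.106 mol.
Au³⁺ + 3 e⁻ → Au, so n(Au) = n(e⁻)/3 = 0.3686 mol.
m = n·M = 0.3686 × 196.97 = 72.6 g.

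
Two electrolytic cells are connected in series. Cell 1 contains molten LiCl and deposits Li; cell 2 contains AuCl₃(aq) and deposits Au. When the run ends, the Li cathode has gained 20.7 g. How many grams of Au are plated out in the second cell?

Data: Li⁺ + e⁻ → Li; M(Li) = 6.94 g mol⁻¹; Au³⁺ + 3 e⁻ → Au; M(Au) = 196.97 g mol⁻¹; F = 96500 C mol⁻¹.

n(Li) = 20.7 / 6.94 = 2.983 mol.
Since Li⁺ + e⁻ → Li, n(e⁻) passed = 1 × 2.983 = 2.983 mol.
Cells in series carry the same charge, so the same 2.983 mol of electrons passes through cell 2.
Au³⁺ + 3 e⁻ → Au, so n(Au) = 2.983 / 3 = 0.9942 mol.
m(Au) = 0.9942 × 196.97 = 196 g.

196 g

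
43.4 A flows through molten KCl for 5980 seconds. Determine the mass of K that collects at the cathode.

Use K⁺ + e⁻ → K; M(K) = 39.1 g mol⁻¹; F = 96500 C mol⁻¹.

Q = I·t = 43.40 A × 5980.0 s = 259500 C.
n(e⁻) = Q/F = 259500 / 96500 = 2.689 mol.
K⁺ + e⁻ → K, so n(K) = n(e⁻)/1 = 2.689 mol.
m = n·M = 2.689 × 39.1 = 105 g.

105 g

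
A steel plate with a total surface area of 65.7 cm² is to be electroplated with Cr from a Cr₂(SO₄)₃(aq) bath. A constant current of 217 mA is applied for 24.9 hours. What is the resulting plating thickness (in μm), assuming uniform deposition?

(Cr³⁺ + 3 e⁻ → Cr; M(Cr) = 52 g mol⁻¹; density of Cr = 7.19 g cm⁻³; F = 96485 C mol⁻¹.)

74.0 μm

Q = I·t = 0.2170 × 89640 = 19450 C; n(e⁻) = 0.2016 mol.
n(Cr) = n(e⁻)/3 = 0.06720 mol, so m = 0.06720 × 52 = 3.494 g.
Volume = m/ρ = 3.494 / 7.19 = 0.4860 cm³.
Thickness = V/A = 0.4860 / 65.7 = 0.00740 cm = 74.0 μm.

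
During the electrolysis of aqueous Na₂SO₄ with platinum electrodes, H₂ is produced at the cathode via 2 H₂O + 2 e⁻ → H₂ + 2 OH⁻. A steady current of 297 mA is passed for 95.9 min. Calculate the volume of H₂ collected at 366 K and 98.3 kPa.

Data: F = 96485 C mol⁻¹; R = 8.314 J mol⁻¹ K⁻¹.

0.274 L

Q = I·t = 0.2970 A × 5754.0 s = 1709 C.
n(e⁻) = Q/F = 1709 / 96485 = 0.01771 mol.
2 electrons are transferred per H₂ molecule, so n(H₂) = 0.01771 / 2 = 0.008856 mol.
V = nRT/P = (0.008856 × 8.314 × 366) / (98.3 × 10³ Pa) = 2.74 × 10⁻⁴ m³ = 0.274 L.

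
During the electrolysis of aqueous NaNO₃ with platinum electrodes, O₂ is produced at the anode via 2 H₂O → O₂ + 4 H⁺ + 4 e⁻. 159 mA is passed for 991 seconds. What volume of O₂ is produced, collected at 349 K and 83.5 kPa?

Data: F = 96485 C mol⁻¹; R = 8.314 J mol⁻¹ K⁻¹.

0.0142 L

Q = I·t = 0.1590 A × 991.00 s = 157.6 C.
n(e⁻) = Q/F = 157.6 / 96485 = 0.001633 mol.
4 electrons are transferred per O₂ molecule, so n(O₂) = 0.001633 / 4 = 0.0004083 mol.
V = nRT/P = (0.0004083 × 8.314 × 349) / (83.5 × 10³ Pa) = 1.42 × 10⁻⁵ m³ = 0.0142 L.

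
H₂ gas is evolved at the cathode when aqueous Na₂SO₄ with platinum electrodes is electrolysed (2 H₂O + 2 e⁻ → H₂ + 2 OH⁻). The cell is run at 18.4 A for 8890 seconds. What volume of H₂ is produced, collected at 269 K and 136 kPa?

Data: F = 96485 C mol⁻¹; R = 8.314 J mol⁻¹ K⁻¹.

13.9 L

Q = I·t = 18.40 A × 8890.0 s = 163600 C.
n(e⁻) = Q/F = 163600 / 96485 = 1.695 mol.
2 electrons are transferred per H₂ molecule, so n(H₂) = 1.695 / 2 = 0.8477 mol.
V = nRT/P = (0.8477 × 8.314 × 269) / (136 × 10³ Pa) = 0.0139 m³ = 13.9 L.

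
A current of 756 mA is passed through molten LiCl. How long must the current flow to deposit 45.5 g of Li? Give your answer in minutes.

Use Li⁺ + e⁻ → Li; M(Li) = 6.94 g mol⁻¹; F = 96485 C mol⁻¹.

13900 min

n(Li) = m/M = 45.5 / 6.94 = 6.556 mol.
Each Li atom requires 1 electron, so n(e⁻) = 1 × 6.556 = 6.556 mol.
Q = n(e⁻)·F = 6.556 × 96485 = 632600 C.
t = Q/I = 632600 / 0.7560 A = 836700 s = 13900 min.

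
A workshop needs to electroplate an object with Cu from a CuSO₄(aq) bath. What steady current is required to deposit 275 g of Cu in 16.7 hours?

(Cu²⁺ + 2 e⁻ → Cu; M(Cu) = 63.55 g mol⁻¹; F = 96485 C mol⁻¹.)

13.9 A

n(Cu) = 275 / 63.55 = 4.327 mol.
n(e⁻) = 2 × 4.327 = 8.655 mol.
Q = n(e⁻)·F = 8.655 × 96485 = 835000 C.
I = Q/t = 835000 / 60120 s = 13.9 A.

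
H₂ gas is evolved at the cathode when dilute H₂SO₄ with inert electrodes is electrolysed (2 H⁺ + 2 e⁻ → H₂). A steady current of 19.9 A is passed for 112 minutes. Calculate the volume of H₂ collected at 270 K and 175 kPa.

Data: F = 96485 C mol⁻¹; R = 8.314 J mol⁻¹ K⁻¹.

Q = I·t = 19.90 A × 6720.0 s = 133700 C.
n(e⁻) = Q/F = 133700 / 96485 = 1.386 mol.
2 electrons are transferred per H₂ molecule, so n(H₂) = 1.386 / 2 = 0.6930 mol.
V = nRT/P = (0.6930 × 8.314 × 270) / (175 × 10³ Pa) = 0.00889 m³ = 8.89 L.

8.89 L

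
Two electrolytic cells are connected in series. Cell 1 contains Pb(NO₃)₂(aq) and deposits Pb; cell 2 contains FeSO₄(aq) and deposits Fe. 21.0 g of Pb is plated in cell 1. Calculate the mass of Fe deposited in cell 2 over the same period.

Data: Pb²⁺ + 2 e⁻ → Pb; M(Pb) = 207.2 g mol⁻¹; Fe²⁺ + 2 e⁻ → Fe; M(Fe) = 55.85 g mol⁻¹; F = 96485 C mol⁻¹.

5.66 g

n(Pb) = 21.0 / 207.2 = 0.1014 mol.
Since Pb²⁺ + 2 e⁻ → Pb, n(e⁻) passed = 2 × 0.1014 = 0.2027 mol.
Cells in series carry the same charge, so the same 0.2027 mol of electrons passes through cell 2.
Fe²⁺ + 2 e⁻ → Fe, so n(Fe) = 0.2027 / 2 = 0.1014 mol.
m(Fe) = 0.1014 × 55.85 = 5.66 g.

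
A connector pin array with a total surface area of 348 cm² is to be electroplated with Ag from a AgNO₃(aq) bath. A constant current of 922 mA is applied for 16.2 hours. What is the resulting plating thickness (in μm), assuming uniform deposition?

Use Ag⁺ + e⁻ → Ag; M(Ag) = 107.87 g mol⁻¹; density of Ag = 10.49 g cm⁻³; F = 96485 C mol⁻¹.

165 μm

Q = I·t = 0.9220 × 58320 = 53770 C; n(e⁻) = 0.5573 mol.
n(Ag) = n(e⁻)/1 = 0.5573 mol, so m = 0.5573 × 107.87 = 60.12 g.
Volume = m/ρ = 60.12 / 10.49 = 5.731 cm³.
Thickness = V/A = 5.731 / 348 = 0.0165 cm = 165 μm.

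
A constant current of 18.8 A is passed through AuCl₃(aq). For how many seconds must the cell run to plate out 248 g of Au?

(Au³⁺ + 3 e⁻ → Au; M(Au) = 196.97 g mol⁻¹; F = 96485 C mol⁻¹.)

n(Au) = m/M = 248 / 196.97 = 1.259 mol.
Each Au atom requires 3 electrons, so n(e⁻) = 3 × 1.259 = 3.777 mol.
Q = n(e⁻)·F = 3.777 × 96485 = 364400 C.
t = Q/I = 364400 / 18.80 A = 19390 s.

19400 s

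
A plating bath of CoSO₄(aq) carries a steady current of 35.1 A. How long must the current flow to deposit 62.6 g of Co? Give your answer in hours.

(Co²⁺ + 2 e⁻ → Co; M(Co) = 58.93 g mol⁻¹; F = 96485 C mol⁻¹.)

1.62 h

n(Co) = m/M = 62.6 / 58.93 = 1.062 mol.
Each Co atom requires 2 electrons, so n(e⁻) = 2 × 1.062 = 2.125 mol.
Q = n(e⁻)·F = 2.125 × 96485 = 205000 C.
t = Q/I = 205000 / 35.10 A = 5840 s = 1.62 h.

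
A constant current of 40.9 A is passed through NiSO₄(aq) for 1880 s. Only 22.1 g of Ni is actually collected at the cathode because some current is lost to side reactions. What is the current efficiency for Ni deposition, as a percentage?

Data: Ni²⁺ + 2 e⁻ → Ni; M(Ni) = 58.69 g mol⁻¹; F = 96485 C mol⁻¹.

94.5 %

Q = I·t = 40.90 × 1880.0 = 76890 C; n(e⁻) = 76890/96485 = 0.7969 mol.
Theoretical n(Ni) = n(e⁻)/2 = 0.3985 mol, i.e. m_theo = 0.3985 × 58.69 = 23.39 g.
Efficiency = m_actual / m_theo = 22.1 / 23.39 = 94.5 %.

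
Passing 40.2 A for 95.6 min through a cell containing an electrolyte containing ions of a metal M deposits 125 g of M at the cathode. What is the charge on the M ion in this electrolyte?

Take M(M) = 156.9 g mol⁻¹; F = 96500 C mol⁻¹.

+3

Q = I·t = 40.20 A × 5736.0 s = 230600 C, so n(e⁻) = 230600/96500 = 2.390 mol.
n(M) deposited = 125 / 156.9 = 0.7967 mol.
Electrons per atom = n(e⁻)/n(M) = 2.390 / 0.7967 = 3.00 ≈ 3, so the ion is M³⁺.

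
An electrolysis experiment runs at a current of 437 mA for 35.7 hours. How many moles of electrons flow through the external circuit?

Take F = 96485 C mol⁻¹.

0.582 mol

Q = I·t = 0.4370 A × 128520 s = 56160 C.
n(e⁻) = Q/F = 56160 / 96485 = 0.582 mol.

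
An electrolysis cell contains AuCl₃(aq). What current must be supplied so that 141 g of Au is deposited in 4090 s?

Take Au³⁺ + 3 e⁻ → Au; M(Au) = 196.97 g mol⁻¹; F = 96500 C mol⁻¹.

n(Au) = 141 / 196.97 = 0.7158 mol.
n(e⁻) = 3 × 0.7158 = 2.148 mol.
Q = n(e⁻)·F = 2.148 × 96500 = 207200 C.
I = Q/t = 207200 / 4090.0 s = 50.7 A.

50.7 A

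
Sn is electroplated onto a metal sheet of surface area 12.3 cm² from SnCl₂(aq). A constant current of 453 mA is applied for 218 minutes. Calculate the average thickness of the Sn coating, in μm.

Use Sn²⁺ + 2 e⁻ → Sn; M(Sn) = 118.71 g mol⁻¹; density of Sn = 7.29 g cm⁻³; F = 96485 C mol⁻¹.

Q = I·t = 0.4530 × 13080 = 5925 C; n(e⁻) = 0.06141 mol.
n(Sn) = n(e⁻)/2 = 0.03071 mol, so m = 0.03071 × 118.71 = 3.645 g.
Volume = m/ρ = 3.645 / 7.29 = 0.5000 cm³.
Thickness = V/A = 0.5000 / 12.3 = 0.0407 cm = 407 μm.

407 μm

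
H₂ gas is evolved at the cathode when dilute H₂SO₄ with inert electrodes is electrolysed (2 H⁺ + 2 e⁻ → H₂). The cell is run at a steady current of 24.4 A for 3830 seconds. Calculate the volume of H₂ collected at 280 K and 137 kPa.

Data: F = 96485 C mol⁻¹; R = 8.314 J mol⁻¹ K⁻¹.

Q = I·t = 24.40 A × 3830.0 s = 93450 C.
n(e⁻) = Q/F = 93450 / 96485 = 0.9686 mol.
2 electrons are transferred per H₂ molecule, so n(H₂) = 0.9686 / 2 = 0.4843 mol.
V = nRT/P = (0.4843 × 8.314 × 280) / (137 × 10³ Pa) = 0.00823 m³ = 8.23 L.

8.23 L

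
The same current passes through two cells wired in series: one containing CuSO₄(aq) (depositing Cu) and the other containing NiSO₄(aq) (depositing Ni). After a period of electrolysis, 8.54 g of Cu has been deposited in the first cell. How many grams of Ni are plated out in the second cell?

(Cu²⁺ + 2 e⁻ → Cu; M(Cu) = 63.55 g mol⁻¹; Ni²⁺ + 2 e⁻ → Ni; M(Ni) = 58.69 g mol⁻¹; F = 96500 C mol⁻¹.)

n(Cu) = 8.54 / 63.55 = 0.1344 mol.
Since Cu²⁺ + 2 e⁻ → Cu, n(e⁻) passed = 2 × 0.1344 = 0.2688 mol.
Cells in series carry the same charge, so the same 0.2688 mol of electrons passes through cell 2.
Ni²⁺ + 2 e⁻ → Ni, so n(Ni) = 0.2688 / 2 = 0.1344 mol.
m(Ni) = 0.1344 × 58.69 = 7.89 g.

7.89 g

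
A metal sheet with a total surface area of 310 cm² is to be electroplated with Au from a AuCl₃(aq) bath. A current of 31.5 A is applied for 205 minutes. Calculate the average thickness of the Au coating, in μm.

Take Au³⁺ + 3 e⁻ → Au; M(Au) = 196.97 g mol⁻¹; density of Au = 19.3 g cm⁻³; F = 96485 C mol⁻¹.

441 μm

Q = I·t = 31.50 × 12300 = 387400 C; n(e⁻) = 4.016 mol.
n(Au) = n(e⁻)/3 = 1.339 mol, so m = 1.339 × 196.97 = 263.7 g.
Volume = m/ρ = 263.7 / 19.3 = 13.66 cm³.
Thickness = V/A = 13.66 / 310 = 0.0441 cm = 441 μm.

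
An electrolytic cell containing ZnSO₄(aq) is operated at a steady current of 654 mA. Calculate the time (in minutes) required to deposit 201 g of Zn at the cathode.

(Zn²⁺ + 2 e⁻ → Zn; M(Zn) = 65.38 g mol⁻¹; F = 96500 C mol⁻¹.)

n(Zn) = m/M = 201 / 65.38 = 3.074 mol.
Each Zn atom requires 2 electrons, so n(e⁻) = 2 × 3.074 = 6.149 mol.
Q = n(e⁻)·F = 6.149 × 96500 = 593300 C.
t = Q/I = 593300 / 0.6540 A = 907300 s = 15100 min.

15100 min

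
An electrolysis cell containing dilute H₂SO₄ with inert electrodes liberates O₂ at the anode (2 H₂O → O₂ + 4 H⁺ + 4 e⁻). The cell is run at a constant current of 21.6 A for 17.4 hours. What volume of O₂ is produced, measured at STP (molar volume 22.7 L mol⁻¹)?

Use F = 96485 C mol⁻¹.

79.6 L

Q = I·t = 21.60 A × 62640 s = 1353000 C.
n(e⁻) = Q/F = 1353000 / 96485 = 14.02 mol.
4 electrons are transferred per O₂ molecule, so n(O₂) = 14.02 / 4 = 3.506 mol.
V = n × V_m = 3.506 × 22.7 = 79.6 L.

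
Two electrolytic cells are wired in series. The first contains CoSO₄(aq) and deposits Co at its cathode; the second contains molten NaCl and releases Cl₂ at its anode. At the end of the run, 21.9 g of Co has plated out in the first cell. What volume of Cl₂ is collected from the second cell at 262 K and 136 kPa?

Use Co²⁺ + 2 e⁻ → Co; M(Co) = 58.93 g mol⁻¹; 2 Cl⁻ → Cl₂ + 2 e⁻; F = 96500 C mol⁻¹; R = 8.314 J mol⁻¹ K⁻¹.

n(Co) = 21.9 / 58.93 = 0.3716 mol, so n(e⁻) = 2 × 0.3716 = 0.7433 mol.
The cells are in series, so the same 0.7433 mol of electrons passes through the second cell.
2 Cl⁻ → Cl₂ + 2 e⁻ — 2 mol e⁻ per mol Cl₂, so n(Cl₂) = 0.7433/2 = 0.3716 mol.
V = nRT/P = (0.3716 × 8.314 × 262) / (136 × 10³) = 0.00595 m³ = 5.95 L.

5.95 L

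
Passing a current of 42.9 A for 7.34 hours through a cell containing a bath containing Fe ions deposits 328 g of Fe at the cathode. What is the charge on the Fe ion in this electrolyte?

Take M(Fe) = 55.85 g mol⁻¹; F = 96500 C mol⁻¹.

Q = I·t = 42.90 A × 26424 s = 1134000 C, so n(e⁻) = 1134000/96500 = 11.75 mol.
n(Fe) deposited = 328 / 55.85 = 5.873 mol.
Electrons per atom = n(e⁻)/n(Fe) = 11.75 / 5.873 = 2.00 ≈ 2, so the ion is Fe²⁺.

+2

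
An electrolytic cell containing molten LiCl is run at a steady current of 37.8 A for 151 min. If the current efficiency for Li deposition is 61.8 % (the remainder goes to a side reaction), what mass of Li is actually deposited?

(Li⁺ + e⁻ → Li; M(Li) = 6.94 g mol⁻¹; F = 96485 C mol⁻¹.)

15.2 g

Q = I·t = 37.80 × 9060.0 = 342500 C.
n(e⁻) = 342500/96485 = 3.549 mol; theoretically n(Li) = 3.549/1 = 3.549 mol, m_theo = 24.63 g.
At 61.8 % efficiency, m_actual = 0.618 × 24.63 = 15.2 g.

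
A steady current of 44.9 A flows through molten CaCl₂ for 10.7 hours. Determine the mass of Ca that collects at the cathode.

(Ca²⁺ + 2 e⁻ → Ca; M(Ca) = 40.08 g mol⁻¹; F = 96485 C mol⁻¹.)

Q = I·t = 44.90 A × 38520 s = 1730000 C.
n(e⁻) = Q/F = 1730000 / 96485 = 17.93 mol.
Ca²⁺ + 2 e⁻ → Ca, so n(Ca) = n(e⁻)/2 = 8.963 mol.
m = n·M = 8.963 × 40.08 = 359 g.

359 g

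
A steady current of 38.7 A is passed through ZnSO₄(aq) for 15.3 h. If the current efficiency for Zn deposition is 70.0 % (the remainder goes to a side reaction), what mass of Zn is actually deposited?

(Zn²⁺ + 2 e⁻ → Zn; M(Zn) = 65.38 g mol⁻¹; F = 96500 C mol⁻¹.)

Q = I·t = 38.70 × 55080 = 2132000 C.
n(e⁻) = 2132000/96500 = 22.09 mol; theoretically n(Zn) = 22.09/2 = 11.04 mol, m_theo = 722.1 g.
At 70.0 % efficiency, m_actual = 0.700 × 722.1 = 505 g.

505 g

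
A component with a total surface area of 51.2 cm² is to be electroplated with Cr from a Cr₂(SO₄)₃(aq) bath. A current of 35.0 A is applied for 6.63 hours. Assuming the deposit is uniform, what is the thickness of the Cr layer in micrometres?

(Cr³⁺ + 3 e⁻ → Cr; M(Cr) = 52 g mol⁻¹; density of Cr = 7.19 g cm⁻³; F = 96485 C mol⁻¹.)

Q = I·t = 35.00 × 23868 = 835400 C; n(e⁻) = 8.658 mol.
n(Cr) = n(e⁻)/3 = 2.886 mol, so m = 2.886 × 52 = 150.1 g.
Volume = m/ρ = 150.1 / 7.19 = 20.87 cm³.
Thickness = V/A = 20.87 / 51.2 = 0.408 cm = 4080 μm.

4080 μm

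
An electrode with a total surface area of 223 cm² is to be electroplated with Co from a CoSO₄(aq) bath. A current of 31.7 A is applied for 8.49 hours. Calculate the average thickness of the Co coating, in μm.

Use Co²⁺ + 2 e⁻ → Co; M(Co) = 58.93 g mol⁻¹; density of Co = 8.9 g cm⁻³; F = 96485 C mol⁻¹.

1490 μm

Q = I·t = 31.70 × 30564 = 968900 C; n(e⁻) = 10.04 mol.
n(Co) = n(e⁻)/2 = 5.021 mol, so m = 5.021 × 58.93 = 295.9 g.
Volume = m/ρ = 295.9 / 8.9 = 33.24 cm³.
Thickness = V/A = 33.24 / 223 = 0.149 cm = 1490 μm.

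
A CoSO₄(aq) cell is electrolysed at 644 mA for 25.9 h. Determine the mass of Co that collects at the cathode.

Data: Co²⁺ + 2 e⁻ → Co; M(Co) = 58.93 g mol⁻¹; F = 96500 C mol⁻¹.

18.3 g

Q = I·t = 0.6440 A × 93240 s = 60050 C.
n(e⁻) = Q/F = 60050 / 96500 = 0.6222 mol.
Co²⁺ + 2 e⁻ → Co, so n(Co) = n(e⁻)/2 = 0.3111 mol.
m = n·M = 0.3111 × 58.93 = 18.3 g.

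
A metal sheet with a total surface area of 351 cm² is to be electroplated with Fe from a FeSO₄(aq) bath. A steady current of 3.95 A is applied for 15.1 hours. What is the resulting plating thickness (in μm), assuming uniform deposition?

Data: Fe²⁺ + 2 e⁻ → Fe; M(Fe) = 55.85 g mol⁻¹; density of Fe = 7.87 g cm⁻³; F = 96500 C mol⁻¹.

Q = I·t = 3.950 × 54360 = 214700 C; n(e⁻) = 2.225 mol.
n(Fe) = n(e⁻)/2 = 1.113 mol, so m = 1.113 × 55.85 = 62.14 g.
Volume = m/ρ = 62.14 / 7.87 = 7.895 cm³.
Thickness = V/A = 7.895 / 351 = 0.0225 cm = 225 μm.

225 μm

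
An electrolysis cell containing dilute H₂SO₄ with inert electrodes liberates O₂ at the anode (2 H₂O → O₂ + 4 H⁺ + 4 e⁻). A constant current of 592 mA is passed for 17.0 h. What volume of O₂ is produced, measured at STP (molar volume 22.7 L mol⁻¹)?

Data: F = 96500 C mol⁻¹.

Q = I·t = 0.5920 A × 61200 s = 36230 C.
n(e⁻) = Q/F = 36230 / 96500 = 0.3754 mol.
4 electrons are transferred per O₂ molecule, so n(O₂) = 0.3754 / 4 = 0.09386 mol.
V = n × V_m = 0.09386 × 22.7 = 2.13 L.

2.13 L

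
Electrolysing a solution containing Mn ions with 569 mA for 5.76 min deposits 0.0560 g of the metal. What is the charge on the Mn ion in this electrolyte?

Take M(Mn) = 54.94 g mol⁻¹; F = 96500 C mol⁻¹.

Q = I·t = 0.5690 A × 345.60 s = 196.6 C, so n(e⁻) = 196.6/96500 = 0.002038 mol.
n(Mn) deposited = 0.0560 / 54.94 = 0.001019 mol.
Electrons per atom = n(e⁻)/n(Mn) = 0.002038 / 0.001019 = 2.00 ≈ 2, so the ion is Mn²⁺.

+2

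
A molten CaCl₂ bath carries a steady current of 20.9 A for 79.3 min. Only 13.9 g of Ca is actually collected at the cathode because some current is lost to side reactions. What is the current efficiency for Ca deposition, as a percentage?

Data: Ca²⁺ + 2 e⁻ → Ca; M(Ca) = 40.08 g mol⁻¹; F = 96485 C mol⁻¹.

Q = I·t = 20.90 × 4758.0 = 99440 C; n(e⁻) = 99440/96485 = 1.031 mol.
Theoretical n(Ca) = n(e⁻)/2 = 0.5153 mol, i.e. m_theo = 0.5153 × 40.08 = 20.65 g.
Efficiency = m_actual / m_theo = 13.9 / 20.65 = 67.3 %.

67.3 %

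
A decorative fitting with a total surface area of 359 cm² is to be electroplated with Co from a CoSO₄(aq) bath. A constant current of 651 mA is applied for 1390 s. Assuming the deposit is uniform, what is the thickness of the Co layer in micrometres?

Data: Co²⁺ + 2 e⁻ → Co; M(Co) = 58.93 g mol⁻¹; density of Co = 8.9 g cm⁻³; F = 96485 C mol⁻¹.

0.865 μm

Q = I·t = 0.6510 × 1390.0 = 904.9 C; n(e⁻) = 0.009379 mol.
n(Co) = n(e⁻)/2 = 0.004689 mol, so m = 0.004689 × 58.93 = 0.2763 g.
Volume = m/ρ = 0.2763 / 8.9 = 0.03105 cm³.
Thickness = V/A = 0.03105 / 359 = 8.65 × 10⁻⁵ cm = 0.865 μm.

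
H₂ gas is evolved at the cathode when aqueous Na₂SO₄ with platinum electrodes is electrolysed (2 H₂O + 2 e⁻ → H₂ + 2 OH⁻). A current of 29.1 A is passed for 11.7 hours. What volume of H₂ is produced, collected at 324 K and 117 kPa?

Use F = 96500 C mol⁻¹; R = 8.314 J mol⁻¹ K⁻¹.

Q = I·t = 29.10 A × 42120 s = 1226000 C.
n(e⁻) = Q/F = 1226000 / 96500 = 12.70 mol.
2 electrons are transferred per H₂ molecule, so n(H₂) = 12.70 / 2 = 6.351 mol.
V = nRT/P = (6.351 × 8.314 × 324) / (117 × 10³ Pa) = 0.146 m³ = 146 L.

146 L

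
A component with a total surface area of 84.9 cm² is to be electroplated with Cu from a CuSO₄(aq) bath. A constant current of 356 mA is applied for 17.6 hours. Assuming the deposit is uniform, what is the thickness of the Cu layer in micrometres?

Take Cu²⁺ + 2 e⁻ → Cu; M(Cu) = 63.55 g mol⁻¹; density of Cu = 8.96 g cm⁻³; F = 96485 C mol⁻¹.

Q = I·t = 0.3560 × 63360 = 22560 C; n(e⁻) = 0.2338 mol.
n(Cu) = n(e⁻)/2 = 0.1169 mol, so m = 0.1169 × 63.55 = 7.428 g.
Volume = m/ρ = 7.428 / 8.96 = 0.8291 cm³.
Thickness = V/A = 0.8291 / 84.9 = 0.00977 cm = 97.7 μm.

97.7 μm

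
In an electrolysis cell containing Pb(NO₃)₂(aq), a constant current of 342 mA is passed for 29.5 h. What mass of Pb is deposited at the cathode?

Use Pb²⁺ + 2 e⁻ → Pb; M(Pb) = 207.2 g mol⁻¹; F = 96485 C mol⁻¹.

39.0 g

Q = I·t = 0.3420 A × 106200 s = 36320 C.
n(e⁻) = Q/F = 36320 / 96485 = 0.3764 mol.
Pb²⁺ + 2 e⁻ → Pb, so n(Pb) = n(e⁻)/2 = 0.1882 mol.
m = n·M = 0.1882 × 207.2 = 39.0 g.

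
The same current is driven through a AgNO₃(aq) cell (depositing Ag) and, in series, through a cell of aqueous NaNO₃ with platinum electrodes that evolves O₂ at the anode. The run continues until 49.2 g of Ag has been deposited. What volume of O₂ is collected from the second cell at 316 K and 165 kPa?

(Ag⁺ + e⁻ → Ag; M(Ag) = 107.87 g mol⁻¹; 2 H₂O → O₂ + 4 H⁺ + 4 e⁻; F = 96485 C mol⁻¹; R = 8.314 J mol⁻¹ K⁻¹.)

1.82 L

n(Ag) = 49.2 / 107.87 = 0.4561 mol, so n(e⁻) = 1 × 0.4561 = 0.4561 mol.
The cells are in series, so the same 0.4561 mol of electrons passes through the second cell.
2 H₂O → O₂ + 4 H⁺ + 4 e⁻ — 4 mol e⁻ per mol O₂, so n(O₂) = 0.4561/4 = 0.1140 mol.
V = nRT/P = (0.1140 × 8.314 × 316) / (165 × 10³) = 0.00182 m³ = 1.82 L.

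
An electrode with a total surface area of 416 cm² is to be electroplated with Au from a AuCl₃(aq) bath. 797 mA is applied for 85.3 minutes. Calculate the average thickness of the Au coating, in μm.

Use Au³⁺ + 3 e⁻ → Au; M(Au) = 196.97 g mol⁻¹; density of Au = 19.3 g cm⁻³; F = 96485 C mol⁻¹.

Q = I·t = 0.7970 × 5118.0 = 4079 C; n(e⁻) = 0.04228 mol.
n(Au) = n(e⁻)/3 = 0.01409 mol, so m = 0.01409 × 196.97 = 2.776 g.
Volume = m/ρ = 2.776 / 19.3 = 0.1438 cm³.
Thickness = V/A = 0.1438 / 416 = 3.46 × 10⁻⁴ cm = 3.46 μm.

3.46 μm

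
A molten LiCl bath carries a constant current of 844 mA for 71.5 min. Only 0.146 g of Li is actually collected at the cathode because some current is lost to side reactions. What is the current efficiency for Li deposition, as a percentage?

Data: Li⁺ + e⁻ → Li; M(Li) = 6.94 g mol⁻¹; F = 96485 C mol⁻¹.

56.1 %

Q = I·t = 0.8440 × 4290.0 = 3621 C; n(e⁻) = 3621/96485 = 0.03753 mol.
Theoretical n(Li) = n(e⁻)/1 = 0.03753 mol, i.e. m_theo = 0.03753 × 6.94 = 0.2604 g.
Efficiency = m_actual / m_theo = 0.146 / 0.2604 = 56.1 %.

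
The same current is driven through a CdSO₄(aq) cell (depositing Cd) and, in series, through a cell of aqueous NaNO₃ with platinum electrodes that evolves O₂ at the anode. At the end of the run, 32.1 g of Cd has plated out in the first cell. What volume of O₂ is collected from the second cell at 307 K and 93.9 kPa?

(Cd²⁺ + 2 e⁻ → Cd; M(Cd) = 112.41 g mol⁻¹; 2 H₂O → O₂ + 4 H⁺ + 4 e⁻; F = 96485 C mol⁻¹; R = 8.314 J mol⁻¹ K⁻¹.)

n(Cd) = 32.1 / 112.41 = 0.2856 mol, so n(e⁻) = 2 × 0.2856 = 0.5711 mol.
The cells are in series, so the same 0.5711 mol of electrons passes through the second cell.
2 H₂O → O₂ + 4 H⁺ + 4 e⁻ — 4 mol e⁻ per mol O₂, so n(O₂) = 0.5711/4 = 0.1428 mol.
V = nRT/P = (0.1428 × 8.314 × 307) / (93.9 × 10³) = 0.00388 m³ = 3.88 L.

3.88 L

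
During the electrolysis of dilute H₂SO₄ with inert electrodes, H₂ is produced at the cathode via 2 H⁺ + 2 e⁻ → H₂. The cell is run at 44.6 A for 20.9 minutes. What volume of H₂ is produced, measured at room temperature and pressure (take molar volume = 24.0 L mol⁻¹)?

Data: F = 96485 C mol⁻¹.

Q = I·t = 44.60 A × 1254.0 s = 55930 C.
n(e⁻) = Q/F = 55930 / 96485 = 0.5797 mol.
2 electrons are transferred per H₂ molecule, so n(H₂) = 0.5797 / 2 = 0.2898 mol.
V = n × V_m = 0.2898 × 24.0 = 6.96 L.

6.96 L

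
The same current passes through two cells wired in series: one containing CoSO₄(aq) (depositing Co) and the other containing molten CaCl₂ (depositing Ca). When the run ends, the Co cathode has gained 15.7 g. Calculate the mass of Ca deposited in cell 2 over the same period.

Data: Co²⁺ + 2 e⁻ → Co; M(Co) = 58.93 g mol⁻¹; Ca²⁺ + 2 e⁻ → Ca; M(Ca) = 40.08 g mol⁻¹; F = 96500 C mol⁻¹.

10.7 g

n(Co) = 15.7 / 58.93 = 0.2664 mol.
Since Co²⁺ + 2 e⁻ → Co, n(e⁻) passed = 2 × 0.2664 = 0.5328 mol.
Cells in series carry the same charge, so the same 0.5328 mol of electrons passes through cell 2.
Ca²⁺ + 2 e⁻ → Ca, so n(Ca) = 0.5328 / 2 = 0.2664 mol.
m(Ca) = 0.2664 × 40.08 = 10.7 g.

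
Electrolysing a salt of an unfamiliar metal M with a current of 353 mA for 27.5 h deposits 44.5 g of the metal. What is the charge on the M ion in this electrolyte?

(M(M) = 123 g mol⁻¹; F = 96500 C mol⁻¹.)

Q = I·t = 0.3530 A × 99000 s = 34950 C, so n(e⁻) = 34950/96500 = 0.3621 mol.
n(M) deposited = 44.5 / 123 = 0.3618 mol.
Electrons per atom = n(e⁻)/n(M) = 0.3621 / 0.3618 = 1.00 ≈ 1, so the ion is M⁺.

+1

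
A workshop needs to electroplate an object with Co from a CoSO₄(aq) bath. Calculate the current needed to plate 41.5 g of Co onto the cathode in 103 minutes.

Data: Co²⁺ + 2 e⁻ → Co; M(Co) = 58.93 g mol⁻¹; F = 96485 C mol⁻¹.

22.0 A

n(Co) = 41.5 / 58.93 = 0.7042 mol.
n(e⁻) = 2 × 0.7042 = 1.408 mol.
Q = n(e⁻)·F = 1.408 × 96485 = 135900 C.
I = Q/t = 135900 / 6180.0 s = 22.0 A.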